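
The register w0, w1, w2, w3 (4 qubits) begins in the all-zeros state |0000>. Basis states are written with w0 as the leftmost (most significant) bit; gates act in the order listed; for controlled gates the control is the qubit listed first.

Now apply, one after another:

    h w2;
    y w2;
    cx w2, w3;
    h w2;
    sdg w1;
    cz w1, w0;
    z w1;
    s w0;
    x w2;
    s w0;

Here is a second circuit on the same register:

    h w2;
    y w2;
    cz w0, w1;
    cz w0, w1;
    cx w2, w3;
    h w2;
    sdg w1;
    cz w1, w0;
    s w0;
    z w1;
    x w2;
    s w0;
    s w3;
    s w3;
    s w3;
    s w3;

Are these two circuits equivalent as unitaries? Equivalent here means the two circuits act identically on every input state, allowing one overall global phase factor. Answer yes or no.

Yes, they are equivalent — the unitaries differ by at most a global phase.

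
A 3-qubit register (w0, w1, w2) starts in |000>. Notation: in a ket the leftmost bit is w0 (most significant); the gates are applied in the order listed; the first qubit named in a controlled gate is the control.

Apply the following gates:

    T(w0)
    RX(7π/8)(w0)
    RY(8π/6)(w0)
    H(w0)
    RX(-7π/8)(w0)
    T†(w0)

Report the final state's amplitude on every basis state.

The final amplitudes are sqrt(sqrt(2) + 2)*(-sqrt(6) + sqrt(2))/8 on |000>, -sqrt(2)*I*exp(-I*pi/4)*sin(7*pi/16)*cos(7*pi/16)/2 - sqrt(2)*exp(-I*pi/4)*cos(7*pi/16)**2/4 - sqrt(6)*exp(-I*pi/4)*cos(7*pi/16)**2/4 + sqrt(6)*I*exp(-I*pi/4)*sin(7*pi/16)*cos(7*pi/16)/2 - sqrt(2)*exp(-I*pi/4)*sin(7*pi/16)**2/4 - sqrt(6)*exp(-I*pi/4)*sin(7*pi/16)**2/4 on |100>, and 0 on every other basis state.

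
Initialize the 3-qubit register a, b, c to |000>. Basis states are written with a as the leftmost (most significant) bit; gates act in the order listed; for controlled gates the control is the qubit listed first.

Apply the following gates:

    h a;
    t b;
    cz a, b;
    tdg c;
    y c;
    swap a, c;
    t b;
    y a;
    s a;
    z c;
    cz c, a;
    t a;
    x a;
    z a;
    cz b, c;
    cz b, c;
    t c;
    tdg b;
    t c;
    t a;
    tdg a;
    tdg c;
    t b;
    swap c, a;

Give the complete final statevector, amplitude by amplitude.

The final amplitudes are -sqrt(2)/2 on |001>, sqrt(2)*exp(I*pi/4)/2 on |101>, and 0 on every other basis state.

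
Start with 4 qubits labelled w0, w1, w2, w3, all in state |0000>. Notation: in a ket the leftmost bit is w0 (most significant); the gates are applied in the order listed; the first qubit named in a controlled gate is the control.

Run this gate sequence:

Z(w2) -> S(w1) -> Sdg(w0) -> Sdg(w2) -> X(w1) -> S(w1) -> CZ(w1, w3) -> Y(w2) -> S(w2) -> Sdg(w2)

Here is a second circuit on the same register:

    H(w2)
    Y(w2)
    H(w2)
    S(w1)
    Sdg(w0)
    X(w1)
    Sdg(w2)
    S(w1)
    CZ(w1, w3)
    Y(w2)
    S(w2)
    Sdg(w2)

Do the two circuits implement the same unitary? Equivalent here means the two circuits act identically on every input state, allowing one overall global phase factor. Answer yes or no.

No — the two circuits implement different unitaries, even allowing a global phase.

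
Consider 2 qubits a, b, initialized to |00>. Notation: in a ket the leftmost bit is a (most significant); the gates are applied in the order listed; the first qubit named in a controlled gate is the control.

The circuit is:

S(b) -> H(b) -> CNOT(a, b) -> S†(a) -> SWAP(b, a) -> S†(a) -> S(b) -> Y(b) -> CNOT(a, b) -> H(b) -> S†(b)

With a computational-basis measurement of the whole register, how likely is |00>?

A full measurement returns |00> with probability 1/4.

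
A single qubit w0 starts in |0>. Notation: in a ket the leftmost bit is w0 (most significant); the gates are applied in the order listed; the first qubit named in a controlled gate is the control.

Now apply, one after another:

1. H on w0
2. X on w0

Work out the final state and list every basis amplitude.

The resulting statevector has amplitude sqrt(2)/2 on |0>, sqrt(2)/2 on |1>.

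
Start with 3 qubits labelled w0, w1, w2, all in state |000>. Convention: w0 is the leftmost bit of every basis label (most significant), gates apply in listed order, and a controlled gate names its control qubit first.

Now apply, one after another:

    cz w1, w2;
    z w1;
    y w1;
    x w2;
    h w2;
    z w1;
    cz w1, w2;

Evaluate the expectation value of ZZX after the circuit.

The observable ZZX averages to -1.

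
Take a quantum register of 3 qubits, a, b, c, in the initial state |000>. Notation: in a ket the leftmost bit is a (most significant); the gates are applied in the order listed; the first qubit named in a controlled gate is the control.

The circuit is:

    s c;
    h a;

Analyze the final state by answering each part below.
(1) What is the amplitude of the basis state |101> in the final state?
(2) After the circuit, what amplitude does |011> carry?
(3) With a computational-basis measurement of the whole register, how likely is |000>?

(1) The amplitude on |101> is 0.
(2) The amplitude on |011> is 0.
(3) A full measurement returns |000> with probability 1/2.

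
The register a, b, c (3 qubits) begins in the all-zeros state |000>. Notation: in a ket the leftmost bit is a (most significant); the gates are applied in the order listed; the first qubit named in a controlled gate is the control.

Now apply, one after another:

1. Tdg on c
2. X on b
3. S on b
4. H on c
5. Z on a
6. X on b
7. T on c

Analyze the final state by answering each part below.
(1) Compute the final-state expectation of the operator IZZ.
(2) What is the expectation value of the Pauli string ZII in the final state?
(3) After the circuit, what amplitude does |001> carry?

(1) The expectation value of IZZ is 0.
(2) In the final state, ZII has expectation 1.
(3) |001> carries amplitude sqrt(2)*exp(3*I*pi/4)/2 in the final state.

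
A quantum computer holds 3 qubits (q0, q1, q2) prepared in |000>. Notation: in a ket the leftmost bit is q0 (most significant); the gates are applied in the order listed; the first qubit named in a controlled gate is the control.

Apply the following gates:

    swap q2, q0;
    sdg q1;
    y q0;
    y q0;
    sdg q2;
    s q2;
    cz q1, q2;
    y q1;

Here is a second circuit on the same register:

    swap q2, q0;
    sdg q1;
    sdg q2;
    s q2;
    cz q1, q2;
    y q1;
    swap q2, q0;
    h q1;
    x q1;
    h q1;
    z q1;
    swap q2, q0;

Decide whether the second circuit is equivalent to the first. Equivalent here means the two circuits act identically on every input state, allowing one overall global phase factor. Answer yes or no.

Yes, they are equivalent — the unitaries differ by at most a global phase.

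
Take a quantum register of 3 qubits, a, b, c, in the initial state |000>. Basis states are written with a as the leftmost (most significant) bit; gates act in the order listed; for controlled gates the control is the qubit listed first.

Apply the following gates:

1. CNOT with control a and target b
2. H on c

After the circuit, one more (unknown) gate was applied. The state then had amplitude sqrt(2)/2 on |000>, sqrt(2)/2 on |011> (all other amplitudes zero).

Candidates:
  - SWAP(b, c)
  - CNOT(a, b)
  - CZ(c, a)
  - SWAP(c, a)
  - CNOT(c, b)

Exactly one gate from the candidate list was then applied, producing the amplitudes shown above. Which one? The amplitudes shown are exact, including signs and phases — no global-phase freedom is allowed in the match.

The applied gate was CNOT(c, b).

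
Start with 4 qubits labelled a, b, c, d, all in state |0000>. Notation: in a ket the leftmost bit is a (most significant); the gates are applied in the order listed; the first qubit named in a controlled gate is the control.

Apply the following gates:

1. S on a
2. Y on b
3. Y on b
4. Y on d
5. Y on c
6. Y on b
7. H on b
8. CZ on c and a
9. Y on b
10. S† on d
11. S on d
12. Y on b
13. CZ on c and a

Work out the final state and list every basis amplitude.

The final amplitudes are -sqrt(2)*I/2 on |0011>, sqrt(2)*I/2 on |0111>, and 0 on every other basis state. Key observation: steps 8-13 multiply out to the identity, so the circuit reduces to the remaining gates.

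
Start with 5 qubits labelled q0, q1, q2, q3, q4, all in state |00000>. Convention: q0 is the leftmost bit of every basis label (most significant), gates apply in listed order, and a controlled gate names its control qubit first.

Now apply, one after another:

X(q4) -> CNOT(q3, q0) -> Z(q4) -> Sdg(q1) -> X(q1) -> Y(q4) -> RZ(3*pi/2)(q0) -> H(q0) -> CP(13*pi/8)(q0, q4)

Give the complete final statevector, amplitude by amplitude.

The resulting statevector has amplitude -sqrt(2)*exp(3*I*pi/4)/2 on |01000>, -sqrt(2)*exp(3*I*pi/4)/2 on |11000>, and 0 on every other basis state.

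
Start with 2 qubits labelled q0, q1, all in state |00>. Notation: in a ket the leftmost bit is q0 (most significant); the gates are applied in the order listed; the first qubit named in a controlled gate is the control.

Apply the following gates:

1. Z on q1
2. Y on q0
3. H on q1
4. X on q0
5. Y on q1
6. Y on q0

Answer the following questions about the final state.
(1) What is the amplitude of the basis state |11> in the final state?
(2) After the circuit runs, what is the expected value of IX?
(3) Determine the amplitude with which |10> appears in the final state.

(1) The amplitude on |11> is -sqrt(2)*I/2.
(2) The expectation value of IX is -1.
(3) The final state's coefficient on |10> equals sqrt(2)*I/2.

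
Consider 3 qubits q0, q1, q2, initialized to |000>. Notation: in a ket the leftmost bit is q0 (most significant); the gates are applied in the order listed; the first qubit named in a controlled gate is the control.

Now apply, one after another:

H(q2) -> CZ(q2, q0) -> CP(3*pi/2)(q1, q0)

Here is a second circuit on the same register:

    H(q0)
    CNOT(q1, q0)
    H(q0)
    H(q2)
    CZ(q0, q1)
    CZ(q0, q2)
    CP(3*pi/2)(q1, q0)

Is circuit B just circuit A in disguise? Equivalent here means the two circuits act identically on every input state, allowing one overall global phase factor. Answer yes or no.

Yes — the two circuits implement the same unitary up to a global phase.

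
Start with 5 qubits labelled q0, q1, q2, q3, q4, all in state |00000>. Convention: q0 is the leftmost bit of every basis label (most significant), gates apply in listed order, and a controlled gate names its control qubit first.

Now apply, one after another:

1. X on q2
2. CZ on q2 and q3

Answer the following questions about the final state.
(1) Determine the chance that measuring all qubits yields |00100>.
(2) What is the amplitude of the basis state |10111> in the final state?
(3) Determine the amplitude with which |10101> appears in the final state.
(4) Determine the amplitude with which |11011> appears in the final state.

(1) The probability of measuring |00100> is 1.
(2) The final state's coefficient on |10111> equals 0.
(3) |10101> carries amplitude 0 in the final state.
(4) |11011> carries amplitude 0 in the final state.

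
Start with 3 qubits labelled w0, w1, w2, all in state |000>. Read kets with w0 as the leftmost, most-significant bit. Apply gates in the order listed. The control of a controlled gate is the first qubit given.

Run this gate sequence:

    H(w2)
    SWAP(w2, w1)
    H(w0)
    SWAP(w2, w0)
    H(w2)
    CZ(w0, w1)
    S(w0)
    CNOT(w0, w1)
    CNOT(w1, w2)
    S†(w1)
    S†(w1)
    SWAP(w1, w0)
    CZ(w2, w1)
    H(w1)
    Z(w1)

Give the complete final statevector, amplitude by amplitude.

After the circuit, the state carries amplitude 1/2 on |000>, 0 on |001>, -1/2 on |010>, 0 on |011>, 0 on |100>, -1/2 on |101>, 0 on |110>, 1/2 on |111>.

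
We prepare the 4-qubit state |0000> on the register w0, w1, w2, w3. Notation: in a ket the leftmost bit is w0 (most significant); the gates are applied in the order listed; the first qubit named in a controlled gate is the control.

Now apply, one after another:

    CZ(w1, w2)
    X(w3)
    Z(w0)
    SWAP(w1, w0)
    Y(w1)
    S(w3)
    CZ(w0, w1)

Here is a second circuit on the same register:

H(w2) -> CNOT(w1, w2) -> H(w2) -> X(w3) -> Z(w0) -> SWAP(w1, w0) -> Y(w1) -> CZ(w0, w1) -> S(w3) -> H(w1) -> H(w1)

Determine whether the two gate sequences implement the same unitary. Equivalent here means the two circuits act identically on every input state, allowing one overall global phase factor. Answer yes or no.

Yes — the two circuits implement the same unitary up to a global phase.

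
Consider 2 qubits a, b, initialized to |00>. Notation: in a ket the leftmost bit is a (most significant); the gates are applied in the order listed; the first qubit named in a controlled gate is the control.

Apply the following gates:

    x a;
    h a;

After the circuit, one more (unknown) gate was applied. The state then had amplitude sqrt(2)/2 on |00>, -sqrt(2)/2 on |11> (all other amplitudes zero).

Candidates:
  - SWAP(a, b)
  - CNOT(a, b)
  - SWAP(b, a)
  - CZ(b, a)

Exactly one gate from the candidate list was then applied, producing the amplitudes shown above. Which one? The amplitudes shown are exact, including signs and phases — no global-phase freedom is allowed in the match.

The unique candidate consistent with the amplitudes is CNOT(a, b).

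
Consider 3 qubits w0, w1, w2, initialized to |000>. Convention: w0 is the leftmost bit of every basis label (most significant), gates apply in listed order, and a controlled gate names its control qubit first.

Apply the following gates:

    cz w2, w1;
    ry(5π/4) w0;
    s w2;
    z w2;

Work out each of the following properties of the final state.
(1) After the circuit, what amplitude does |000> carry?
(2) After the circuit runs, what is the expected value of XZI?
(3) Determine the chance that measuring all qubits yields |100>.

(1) The final state's coefficient on |000> equals -sqrt(2 - sqrt(2))/2.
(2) The expectation value of XZI is -sqrt(2)/2.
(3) A full measurement returns |100> with probability sqrt(2)/4 + 1/2.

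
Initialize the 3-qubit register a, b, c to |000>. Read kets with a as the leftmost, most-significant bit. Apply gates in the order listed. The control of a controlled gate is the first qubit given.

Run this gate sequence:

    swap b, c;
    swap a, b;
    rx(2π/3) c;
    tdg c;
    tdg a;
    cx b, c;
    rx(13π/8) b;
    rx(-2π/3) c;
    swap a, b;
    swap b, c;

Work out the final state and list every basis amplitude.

The final amplitudes are (-1 + 3*exp(3*I*pi/4))*cos(3*pi/16)/4 on |000>, 0 on |001>, sqrt(3)*(-I + exp(I*pi/4))*cos(3*pi/16)/4 on |010>, 0 on |011>, -(I + 3*exp(I*pi/4))*sin(3*pi/16)/4 on |100>, 0 on |101>, sqrt(3)*(1 + exp(3*I*pi/4))*sin(3*pi/16)/4 on |110>, 0 on |111>.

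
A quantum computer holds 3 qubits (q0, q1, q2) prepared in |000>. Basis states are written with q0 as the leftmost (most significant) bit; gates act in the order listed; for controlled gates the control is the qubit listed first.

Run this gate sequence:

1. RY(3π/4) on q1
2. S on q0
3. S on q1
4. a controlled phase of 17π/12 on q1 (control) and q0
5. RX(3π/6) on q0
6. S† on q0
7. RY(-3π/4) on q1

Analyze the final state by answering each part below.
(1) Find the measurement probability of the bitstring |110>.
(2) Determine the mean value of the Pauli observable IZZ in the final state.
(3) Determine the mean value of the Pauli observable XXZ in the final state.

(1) A full measurement returns |110> with probability 1/8.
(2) In the final state, IZZ has expectation 1/2.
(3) In the final state, XXZ has expectation -1/2.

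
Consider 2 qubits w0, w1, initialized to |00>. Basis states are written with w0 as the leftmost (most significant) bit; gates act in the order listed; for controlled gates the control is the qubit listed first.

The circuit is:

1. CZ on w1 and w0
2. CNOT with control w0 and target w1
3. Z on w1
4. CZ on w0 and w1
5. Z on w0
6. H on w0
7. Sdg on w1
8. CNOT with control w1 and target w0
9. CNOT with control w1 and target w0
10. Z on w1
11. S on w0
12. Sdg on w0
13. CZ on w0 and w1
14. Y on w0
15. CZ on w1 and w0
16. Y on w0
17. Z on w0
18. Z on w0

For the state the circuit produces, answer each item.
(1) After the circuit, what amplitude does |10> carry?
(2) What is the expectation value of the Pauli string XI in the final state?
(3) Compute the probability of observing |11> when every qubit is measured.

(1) The amplitude on |10> is sqrt(2)/2. Key observation: gates 11-12 undo each other exactly, leaving only the rest of the circuit to track.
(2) The expectation value of XI is 1.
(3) A full measurement returns |11> with probability 0.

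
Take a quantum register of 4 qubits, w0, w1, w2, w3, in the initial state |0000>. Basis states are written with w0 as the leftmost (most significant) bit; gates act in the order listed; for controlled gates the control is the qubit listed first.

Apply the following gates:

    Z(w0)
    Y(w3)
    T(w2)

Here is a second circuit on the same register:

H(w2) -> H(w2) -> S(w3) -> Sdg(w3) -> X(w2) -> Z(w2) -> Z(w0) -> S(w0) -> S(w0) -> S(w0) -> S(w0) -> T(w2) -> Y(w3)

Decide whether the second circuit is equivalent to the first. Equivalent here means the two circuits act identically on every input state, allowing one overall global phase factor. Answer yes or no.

No, they are not equivalent — no single phase factor reconciles the two unitaries.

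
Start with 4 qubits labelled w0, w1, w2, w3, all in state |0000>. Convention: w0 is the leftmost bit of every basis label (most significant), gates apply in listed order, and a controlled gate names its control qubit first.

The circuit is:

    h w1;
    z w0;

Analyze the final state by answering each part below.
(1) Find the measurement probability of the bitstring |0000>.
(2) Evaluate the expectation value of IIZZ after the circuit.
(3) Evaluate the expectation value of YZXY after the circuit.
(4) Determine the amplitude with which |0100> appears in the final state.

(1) A full measurement returns |0000> with probability 1/2.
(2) The expectation value of IIZZ is 1.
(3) The expectation value of YZXY is 0.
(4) The amplitude on |0100> is sqrt(2)/2.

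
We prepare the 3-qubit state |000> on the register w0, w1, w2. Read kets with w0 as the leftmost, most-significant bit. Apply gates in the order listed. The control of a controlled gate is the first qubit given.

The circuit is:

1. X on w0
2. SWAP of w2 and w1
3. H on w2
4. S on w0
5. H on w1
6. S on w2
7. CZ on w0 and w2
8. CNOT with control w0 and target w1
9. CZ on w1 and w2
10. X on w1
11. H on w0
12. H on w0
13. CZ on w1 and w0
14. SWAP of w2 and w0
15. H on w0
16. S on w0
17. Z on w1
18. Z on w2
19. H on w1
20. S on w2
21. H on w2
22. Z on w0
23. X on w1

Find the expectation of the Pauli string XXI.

The expectation value of XXI is -1.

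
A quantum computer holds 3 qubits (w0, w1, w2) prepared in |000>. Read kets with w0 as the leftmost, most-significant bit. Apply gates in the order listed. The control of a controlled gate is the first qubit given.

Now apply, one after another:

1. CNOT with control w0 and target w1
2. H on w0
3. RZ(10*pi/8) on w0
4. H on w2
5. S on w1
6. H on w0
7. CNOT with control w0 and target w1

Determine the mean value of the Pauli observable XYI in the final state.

The expectation value of XYI is sqrt(2)/2.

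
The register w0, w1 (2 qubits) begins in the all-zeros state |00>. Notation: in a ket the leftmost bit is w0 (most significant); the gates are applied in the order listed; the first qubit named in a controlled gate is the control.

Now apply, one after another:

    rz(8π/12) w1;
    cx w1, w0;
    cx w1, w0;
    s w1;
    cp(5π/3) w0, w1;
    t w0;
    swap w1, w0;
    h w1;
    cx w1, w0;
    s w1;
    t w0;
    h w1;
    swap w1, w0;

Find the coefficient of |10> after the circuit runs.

The final state's coefficient on |10> equals -exp(2*I*pi/3)/2.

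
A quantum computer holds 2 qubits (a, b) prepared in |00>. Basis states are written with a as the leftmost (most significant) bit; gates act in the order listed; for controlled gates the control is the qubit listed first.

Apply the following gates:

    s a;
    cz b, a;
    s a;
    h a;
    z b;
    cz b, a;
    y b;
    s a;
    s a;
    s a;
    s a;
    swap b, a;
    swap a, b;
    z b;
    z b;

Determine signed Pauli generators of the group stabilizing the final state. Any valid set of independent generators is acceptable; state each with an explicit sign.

The stabilizer group can be generated by +XI, -IZ, among other valid generating sets.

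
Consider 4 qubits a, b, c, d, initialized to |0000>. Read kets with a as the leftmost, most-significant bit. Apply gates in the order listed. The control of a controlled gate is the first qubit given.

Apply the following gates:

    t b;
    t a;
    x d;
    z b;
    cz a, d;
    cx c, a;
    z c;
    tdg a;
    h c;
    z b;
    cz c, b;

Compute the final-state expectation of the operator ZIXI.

The observable ZIXI averages to 1.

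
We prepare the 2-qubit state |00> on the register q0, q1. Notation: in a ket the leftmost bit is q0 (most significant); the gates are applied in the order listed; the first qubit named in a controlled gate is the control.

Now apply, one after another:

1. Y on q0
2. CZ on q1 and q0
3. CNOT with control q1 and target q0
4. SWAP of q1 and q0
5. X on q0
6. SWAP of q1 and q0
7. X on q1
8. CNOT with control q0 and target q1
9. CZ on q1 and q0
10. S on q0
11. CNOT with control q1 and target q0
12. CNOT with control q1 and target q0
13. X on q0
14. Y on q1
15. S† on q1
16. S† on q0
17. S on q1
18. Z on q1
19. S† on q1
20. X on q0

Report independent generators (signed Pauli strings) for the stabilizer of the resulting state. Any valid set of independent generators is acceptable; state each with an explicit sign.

One valid set of independent stabilizer generators is -ZI, +IZ (any independent generating set of the same group is equally correct).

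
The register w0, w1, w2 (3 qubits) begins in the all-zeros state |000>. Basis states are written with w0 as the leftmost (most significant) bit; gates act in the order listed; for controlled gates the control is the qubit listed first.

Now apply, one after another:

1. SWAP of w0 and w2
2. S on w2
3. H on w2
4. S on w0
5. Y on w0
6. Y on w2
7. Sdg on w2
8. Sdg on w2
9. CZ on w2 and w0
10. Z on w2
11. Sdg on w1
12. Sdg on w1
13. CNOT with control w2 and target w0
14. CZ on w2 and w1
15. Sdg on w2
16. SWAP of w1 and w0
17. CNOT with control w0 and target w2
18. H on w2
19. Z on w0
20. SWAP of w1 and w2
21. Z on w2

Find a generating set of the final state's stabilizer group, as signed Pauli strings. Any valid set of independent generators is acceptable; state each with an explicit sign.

One valid set of independent stabilizer generators is -IXZ, -IZY, +ZII (any independent generating set of the same group is equally correct).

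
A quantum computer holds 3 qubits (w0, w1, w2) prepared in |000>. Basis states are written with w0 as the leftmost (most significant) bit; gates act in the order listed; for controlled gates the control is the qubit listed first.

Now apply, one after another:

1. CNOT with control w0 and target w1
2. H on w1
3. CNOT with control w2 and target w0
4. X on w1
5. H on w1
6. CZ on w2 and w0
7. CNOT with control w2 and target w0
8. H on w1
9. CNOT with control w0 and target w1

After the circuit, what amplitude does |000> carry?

The amplitude on |000> is sqrt(2)/2.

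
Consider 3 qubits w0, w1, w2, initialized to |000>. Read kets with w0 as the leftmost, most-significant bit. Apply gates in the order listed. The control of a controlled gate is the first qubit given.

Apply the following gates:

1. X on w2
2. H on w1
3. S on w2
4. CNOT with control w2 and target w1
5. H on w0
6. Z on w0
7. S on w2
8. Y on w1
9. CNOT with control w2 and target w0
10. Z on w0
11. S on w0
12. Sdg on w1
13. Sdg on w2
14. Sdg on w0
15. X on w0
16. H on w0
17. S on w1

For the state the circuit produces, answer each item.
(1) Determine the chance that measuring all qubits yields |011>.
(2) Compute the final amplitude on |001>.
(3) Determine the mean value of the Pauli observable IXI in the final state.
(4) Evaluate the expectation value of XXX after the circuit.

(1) A full measurement returns |011> with probability 1/2.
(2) The final state's coefficient on |001> equals -sqrt(2)/2.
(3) The expectation value of IXI is -1.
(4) The observable XXX averages to 0.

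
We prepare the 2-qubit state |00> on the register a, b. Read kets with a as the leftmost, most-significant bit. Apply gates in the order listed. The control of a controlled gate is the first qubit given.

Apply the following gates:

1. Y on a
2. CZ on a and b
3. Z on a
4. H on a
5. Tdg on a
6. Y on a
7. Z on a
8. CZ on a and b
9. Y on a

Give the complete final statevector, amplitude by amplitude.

After the circuit, the state carries amplitude sqrt(2)*I/2 on |00>, 0 on |01>, sqrt(2)*exp(I*pi/4)/2 on |10>, 0 on |11>.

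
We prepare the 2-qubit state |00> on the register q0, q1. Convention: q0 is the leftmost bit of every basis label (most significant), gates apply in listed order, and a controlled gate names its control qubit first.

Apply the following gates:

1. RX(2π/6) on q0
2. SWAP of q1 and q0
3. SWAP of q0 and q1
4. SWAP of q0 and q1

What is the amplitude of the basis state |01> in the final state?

|01> carries amplitude -I/2 in the final state. Key observation: gates 3-4 undo each other exactly, leaving only the rest of the circuit to track.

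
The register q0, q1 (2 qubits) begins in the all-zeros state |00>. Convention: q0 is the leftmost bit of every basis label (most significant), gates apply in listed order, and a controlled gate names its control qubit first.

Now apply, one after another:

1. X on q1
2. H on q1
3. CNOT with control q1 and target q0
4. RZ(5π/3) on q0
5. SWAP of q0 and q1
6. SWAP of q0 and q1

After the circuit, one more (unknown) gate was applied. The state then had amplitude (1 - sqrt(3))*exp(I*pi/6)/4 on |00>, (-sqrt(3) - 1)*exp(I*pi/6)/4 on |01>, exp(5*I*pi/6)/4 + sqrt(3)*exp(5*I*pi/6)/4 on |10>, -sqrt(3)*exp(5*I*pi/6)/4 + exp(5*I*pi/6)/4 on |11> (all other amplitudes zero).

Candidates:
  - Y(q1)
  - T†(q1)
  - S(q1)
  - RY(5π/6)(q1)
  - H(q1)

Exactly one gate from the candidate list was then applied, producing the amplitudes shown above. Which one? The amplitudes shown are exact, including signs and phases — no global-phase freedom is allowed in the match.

The applied gate was RY(5π/6)(q1). Key observation: steps 5-6 multiply out to the identity, so the circuit reduces to the remaining gates.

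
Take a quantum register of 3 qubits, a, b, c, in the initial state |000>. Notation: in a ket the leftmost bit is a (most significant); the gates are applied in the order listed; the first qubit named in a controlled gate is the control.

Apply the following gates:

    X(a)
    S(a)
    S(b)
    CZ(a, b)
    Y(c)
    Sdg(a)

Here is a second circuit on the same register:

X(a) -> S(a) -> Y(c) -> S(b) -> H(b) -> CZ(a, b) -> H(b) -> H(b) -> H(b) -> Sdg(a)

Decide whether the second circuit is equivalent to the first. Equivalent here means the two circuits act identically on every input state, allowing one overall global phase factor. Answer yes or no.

No, they are not equivalent — no single phase factor reconciles the two unitaries.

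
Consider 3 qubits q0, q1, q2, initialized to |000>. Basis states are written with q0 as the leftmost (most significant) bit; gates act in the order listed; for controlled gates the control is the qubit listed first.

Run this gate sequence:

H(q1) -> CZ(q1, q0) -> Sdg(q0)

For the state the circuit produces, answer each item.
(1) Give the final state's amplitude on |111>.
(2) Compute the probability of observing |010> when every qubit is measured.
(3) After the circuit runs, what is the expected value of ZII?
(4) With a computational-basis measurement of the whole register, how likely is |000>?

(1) The final state's coefficient on |111> equals 0.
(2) A full measurement returns |010> with probability 1/2.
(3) The observable ZII averages to 1.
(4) A full measurement returns |000> with probability 1/2.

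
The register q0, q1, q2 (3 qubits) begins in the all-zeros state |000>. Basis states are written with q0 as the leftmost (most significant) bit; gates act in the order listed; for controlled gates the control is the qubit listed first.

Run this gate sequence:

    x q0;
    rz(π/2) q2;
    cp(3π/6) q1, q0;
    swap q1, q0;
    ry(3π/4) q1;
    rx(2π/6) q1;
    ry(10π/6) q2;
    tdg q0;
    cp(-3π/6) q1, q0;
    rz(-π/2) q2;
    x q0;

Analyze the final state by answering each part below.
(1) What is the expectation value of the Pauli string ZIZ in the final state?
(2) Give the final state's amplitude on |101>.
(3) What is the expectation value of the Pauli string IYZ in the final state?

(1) The expectation value of ZIZ is -1/2.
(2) |101> carries amplitude -sqrt(2 - sqrt(2))/8 + I*sqrt(3*sqrt(2) + 6)/8 in the final state.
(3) The expectation value of IYZ is -sqrt(6)/8.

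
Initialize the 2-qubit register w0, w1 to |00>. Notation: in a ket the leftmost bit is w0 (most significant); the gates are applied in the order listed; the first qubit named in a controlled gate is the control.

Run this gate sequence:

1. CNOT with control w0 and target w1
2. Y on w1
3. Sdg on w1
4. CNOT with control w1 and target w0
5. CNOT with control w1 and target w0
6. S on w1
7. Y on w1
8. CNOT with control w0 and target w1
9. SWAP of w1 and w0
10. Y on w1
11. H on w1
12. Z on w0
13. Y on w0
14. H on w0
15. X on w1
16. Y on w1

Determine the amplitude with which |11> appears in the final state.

|11> carries amplitude -I/2 in the final state. Key observation: gates 1-8 undo each other exactly, leaving only the rest of the circuit to track.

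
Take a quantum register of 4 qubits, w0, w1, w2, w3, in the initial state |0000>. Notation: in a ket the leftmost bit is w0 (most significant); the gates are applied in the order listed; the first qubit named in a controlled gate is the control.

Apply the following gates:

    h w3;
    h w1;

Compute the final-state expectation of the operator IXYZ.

The observable IXYZ averages to 0.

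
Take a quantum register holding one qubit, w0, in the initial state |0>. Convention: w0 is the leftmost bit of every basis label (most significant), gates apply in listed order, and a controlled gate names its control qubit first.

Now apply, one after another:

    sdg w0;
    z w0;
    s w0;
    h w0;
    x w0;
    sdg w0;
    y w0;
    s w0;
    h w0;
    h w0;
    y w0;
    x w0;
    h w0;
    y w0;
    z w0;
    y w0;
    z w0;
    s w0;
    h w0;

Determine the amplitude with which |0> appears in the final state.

The final state's coefficient on |0> equals -sqrt(2)/2.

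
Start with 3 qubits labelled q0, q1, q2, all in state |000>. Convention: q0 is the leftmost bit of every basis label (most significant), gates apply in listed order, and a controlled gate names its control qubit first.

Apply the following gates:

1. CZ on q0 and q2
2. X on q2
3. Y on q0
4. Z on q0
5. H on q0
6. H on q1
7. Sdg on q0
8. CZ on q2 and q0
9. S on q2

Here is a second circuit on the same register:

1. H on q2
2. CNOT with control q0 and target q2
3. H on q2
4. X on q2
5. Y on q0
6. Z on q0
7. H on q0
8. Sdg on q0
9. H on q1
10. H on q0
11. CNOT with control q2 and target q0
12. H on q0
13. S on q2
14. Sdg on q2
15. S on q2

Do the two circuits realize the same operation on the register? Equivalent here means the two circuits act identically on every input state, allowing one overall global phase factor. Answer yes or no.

Yes — the two circuits implement the same unitary up to a global phase.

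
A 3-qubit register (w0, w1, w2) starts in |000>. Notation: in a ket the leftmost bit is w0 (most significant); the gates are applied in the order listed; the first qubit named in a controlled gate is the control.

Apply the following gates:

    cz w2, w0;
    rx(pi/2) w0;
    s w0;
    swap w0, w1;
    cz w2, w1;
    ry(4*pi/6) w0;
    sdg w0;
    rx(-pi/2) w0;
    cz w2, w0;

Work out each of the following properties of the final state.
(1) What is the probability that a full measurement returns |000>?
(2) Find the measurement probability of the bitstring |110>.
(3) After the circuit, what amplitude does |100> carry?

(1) The probability of measuring |000> is sqrt(3)/8 + 1/4.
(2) Outcome |110> occurs with probability 1/4 - sqrt(3)/8.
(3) The final state's coefficient on |100> equals I*(1 - sqrt(3))/4.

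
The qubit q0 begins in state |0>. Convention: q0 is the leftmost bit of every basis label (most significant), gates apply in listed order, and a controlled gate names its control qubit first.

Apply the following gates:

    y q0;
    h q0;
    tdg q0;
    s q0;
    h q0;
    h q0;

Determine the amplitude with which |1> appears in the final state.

The amplitude on |1> is -sqrt(2)*exp(3*I*pi/4)/2. Key observation: the block from step 5 through step 6 cancels to the identity and can be dropped.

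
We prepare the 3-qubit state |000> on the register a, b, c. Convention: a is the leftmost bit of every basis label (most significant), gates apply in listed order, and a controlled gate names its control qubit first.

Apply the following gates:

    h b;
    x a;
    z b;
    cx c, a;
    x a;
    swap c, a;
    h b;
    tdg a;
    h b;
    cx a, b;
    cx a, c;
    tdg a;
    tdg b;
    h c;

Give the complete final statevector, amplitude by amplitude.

The final amplitudes are 1/2 on |000>, 1/2 on |001>, exp(3*I*pi/4)/2 on |010>, exp(3*I*pi/4)/2 on |011>, 0 on |100>, 0 on |101>, 0 on |110>, 0 on |111>.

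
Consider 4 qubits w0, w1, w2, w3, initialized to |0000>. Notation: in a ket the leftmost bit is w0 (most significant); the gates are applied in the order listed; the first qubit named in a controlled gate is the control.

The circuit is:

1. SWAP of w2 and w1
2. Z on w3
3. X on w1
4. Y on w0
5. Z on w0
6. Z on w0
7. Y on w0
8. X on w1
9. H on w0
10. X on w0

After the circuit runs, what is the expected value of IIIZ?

The expectation value of IIIZ is 1. Key observation: gates 3-8 undo each other exactly, leaving only the rest of the circuit to track.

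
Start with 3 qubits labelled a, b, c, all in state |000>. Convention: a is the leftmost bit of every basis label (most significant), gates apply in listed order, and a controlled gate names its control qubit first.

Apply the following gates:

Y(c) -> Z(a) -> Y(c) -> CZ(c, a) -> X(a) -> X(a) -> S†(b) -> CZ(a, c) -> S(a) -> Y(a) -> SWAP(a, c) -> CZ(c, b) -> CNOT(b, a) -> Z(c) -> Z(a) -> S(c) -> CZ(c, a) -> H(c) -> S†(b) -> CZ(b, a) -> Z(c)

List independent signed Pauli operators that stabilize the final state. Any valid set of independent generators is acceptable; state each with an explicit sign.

The stabilizer group can be generated by +IIX, +ZII, +IZI, among other valid generating sets. Key observation: gates 5-6 undo each other exactly, leaving only the rest of the circuit to track.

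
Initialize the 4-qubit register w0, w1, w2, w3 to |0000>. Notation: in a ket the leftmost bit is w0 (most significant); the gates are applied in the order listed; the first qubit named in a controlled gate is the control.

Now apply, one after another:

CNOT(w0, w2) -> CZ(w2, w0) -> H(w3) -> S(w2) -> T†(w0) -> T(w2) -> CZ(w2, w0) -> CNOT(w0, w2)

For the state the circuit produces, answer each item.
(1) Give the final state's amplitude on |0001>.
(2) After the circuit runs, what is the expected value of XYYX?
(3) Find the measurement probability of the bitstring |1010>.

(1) The final state's coefficient on |0001> equals sqrt(2)/2.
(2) The expectation value of XYYX is 0.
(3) The probability of measuring |1010> is 0.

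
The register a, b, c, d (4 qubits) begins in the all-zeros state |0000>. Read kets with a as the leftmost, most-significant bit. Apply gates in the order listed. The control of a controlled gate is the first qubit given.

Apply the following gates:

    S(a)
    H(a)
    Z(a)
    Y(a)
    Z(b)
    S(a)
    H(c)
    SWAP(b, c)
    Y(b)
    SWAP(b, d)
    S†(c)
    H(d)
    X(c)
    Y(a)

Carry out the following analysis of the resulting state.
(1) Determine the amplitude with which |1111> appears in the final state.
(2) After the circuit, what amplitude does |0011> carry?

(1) The amplitude on |1111> is 0.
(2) |0011> carries amplitude sqrt(2)/2 in the final state.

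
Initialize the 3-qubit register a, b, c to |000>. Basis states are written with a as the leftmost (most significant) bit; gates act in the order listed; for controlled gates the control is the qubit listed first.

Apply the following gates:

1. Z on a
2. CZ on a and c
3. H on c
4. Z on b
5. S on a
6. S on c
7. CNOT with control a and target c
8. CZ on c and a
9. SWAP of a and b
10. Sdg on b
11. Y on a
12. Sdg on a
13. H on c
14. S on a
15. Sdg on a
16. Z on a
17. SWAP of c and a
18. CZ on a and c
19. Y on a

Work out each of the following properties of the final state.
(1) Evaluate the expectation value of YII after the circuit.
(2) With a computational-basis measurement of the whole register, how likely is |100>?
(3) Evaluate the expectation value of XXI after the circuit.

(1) In the final state, YII has expectation 1.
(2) Outcome |100> occurs with probability 0.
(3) In the final state, XXI has expectation 0.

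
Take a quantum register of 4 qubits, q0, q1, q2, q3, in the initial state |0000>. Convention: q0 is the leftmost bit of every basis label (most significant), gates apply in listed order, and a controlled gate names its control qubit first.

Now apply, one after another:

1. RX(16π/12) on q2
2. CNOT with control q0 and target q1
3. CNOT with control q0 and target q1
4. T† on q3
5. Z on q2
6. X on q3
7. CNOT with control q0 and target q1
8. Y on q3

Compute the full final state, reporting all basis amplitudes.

The final amplitudes are I/2 on |0000>, sqrt(3)/2 on |0010>, and 0 on every other basis state. Key observation: gates 2-3 undo each other exactly, leaving only the rest of the circuit to track.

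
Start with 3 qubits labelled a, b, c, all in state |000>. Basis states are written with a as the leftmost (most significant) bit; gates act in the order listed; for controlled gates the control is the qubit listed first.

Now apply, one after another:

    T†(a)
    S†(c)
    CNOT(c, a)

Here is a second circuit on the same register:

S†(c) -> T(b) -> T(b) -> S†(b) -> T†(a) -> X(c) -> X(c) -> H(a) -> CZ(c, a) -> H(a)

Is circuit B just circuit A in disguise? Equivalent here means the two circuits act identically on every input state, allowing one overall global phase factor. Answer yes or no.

Yes, they are equivalent — the unitaries differ by at most a global phase.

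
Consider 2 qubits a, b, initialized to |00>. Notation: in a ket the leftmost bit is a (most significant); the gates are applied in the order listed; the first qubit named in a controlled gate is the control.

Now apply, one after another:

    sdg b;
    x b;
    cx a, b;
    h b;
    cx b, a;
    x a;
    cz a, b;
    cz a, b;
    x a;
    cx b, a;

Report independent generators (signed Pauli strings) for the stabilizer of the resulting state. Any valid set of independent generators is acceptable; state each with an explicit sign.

The final state is stabilized by the group generated by -IX, +ZI; other independent generating sets are equally valid.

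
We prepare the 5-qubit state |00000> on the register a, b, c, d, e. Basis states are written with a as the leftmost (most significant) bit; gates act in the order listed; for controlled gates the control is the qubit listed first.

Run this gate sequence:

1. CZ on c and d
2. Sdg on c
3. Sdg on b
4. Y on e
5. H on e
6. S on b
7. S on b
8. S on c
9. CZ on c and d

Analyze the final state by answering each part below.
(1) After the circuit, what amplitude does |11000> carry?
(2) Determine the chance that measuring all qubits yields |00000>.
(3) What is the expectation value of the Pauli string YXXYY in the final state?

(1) The final state's coefficient on |11000> equals 0.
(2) The probability of measuring |00000> is 1/2.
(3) The observable YXXYY averages to 0.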